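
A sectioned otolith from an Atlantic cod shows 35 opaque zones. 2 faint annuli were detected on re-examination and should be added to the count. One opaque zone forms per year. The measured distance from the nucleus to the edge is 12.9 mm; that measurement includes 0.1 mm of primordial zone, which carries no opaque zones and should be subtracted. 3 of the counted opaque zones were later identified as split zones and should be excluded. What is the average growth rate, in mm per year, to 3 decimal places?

0.376 mm per year

Adjusted count: 35 − 3 + 2 = 34 opaque zones.
The growth record spans 12.9 − 0.1 = 12.8 mm.
12.8 mm over 34 years gives 12.8 / 34 ≈ 0.376 mm per year.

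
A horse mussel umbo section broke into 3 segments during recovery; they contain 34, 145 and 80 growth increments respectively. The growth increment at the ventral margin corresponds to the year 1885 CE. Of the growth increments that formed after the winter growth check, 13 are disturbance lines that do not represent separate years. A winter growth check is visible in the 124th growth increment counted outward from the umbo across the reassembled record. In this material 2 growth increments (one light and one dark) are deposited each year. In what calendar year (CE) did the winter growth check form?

1824 CE

Total growth increments = 34 + 145 + 80 = 259.
The winter growth check sits at growth increment 124 from the umbo, so 259 − 124 = 135 growth increments formed after it.
135 − 13 false = 122 true growth increments after the winter growth check.
122 growth increments at 2 per year is 122 / 2 = 61 years.
The growth increment at the ventral margin is 1885 CE, so the winter growth check dates to 1885 − 61 = 1824 CE.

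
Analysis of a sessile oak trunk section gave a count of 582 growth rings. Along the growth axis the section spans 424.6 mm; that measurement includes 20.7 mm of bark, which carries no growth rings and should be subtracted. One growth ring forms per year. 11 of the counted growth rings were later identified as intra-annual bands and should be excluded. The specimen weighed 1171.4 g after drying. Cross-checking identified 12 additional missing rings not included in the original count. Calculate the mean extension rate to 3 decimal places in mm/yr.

After corrections the count is 582 − 11 + 12 = 583 growth rings.
Removing the 20.7 mm offcut leaves 424.6 − 20.7 = 403.9 mm.
Extension rate ≈ 403.9 / 583 = 0.693 mm/yr.

0.693 mm/yr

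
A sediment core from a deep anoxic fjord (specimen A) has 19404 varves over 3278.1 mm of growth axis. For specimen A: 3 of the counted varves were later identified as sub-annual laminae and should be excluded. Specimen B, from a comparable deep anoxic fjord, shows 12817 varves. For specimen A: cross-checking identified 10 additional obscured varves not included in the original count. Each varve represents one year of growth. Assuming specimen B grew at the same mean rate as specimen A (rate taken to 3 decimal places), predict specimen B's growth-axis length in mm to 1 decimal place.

Specimen A: after corrections the count is 19404 − 3 + 10 = 19411 varves.
A: Extension rate ≈ 3278.1 / 19411 = 0.169 mm per year.
Length of B = 0.169 × 12817 = 2166.1 mm.

2166.1 mm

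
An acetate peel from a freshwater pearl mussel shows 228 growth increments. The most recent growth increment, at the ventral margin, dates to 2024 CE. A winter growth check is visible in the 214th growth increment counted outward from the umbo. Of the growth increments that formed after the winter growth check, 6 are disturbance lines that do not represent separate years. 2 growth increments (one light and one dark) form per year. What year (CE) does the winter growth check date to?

2020 CE

Between growth increment 214 and the ventral margin there are 228 − 214 = 14 growth increments.
Excluding 6 false growth increments: 14 − 6 = 8.
Dividing by 2 growth increments per year: 8 / 2 = 4 years.
The growth increment at the ventral margin is 2024 CE, so the winter growth check dates to 2024 − 4 = 2020 CE.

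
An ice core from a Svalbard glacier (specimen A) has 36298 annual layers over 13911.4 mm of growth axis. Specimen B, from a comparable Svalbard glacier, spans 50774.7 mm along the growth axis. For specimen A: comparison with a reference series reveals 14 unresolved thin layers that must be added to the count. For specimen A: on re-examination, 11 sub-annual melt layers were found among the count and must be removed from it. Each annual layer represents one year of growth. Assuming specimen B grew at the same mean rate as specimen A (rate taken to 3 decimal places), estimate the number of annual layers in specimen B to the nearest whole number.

132571 annual layers

Specimen A: correcting the raw count gives 36298 − 11 + 14 = 36301 true annual layers.
A: 13911.4 mm over 36301 years gives 13911.4 / 36301 ≈ 0.383 mm per year.
For B, 50774.7 / 0.383 = 132571.02 years ≈ 132571 annual layers.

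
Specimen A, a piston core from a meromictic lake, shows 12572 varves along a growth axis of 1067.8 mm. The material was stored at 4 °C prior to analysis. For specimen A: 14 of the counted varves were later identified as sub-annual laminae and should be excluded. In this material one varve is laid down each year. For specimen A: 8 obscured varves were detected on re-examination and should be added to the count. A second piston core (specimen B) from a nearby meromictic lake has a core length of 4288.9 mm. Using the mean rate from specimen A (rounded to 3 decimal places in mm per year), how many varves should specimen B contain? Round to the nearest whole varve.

50458 varves

Specimen A: after corrections the count is 12572 − 14 + 8 = 12566 varves.
A: Mean rate = 1067.8 mm / 12566 years ≈ 0.085 mm per year.
B spans 4288.9 / 0.085 = 50457.65 years ≈ 50458 varves.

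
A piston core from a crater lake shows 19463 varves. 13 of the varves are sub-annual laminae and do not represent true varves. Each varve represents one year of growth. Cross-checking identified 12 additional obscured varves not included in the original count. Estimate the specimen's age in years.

Correcting the raw count gives 19463 − 13 + 12 = 19462 true varves.
With a one-to-one varve periodicity this is 19462 years.

19462 years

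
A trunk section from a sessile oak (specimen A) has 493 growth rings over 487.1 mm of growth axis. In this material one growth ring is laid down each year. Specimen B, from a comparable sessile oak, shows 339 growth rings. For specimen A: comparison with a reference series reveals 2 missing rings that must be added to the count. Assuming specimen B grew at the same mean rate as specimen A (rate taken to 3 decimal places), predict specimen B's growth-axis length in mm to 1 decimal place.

Specimen A: after corrections the count is 493 + 2 = 495 growth rings.
A: Extension rate ≈ 487.1 / 495 = 0.984 mm/year.
For B, 0.984 mm/year × 339 years = 333.6 mm.

333.6 mm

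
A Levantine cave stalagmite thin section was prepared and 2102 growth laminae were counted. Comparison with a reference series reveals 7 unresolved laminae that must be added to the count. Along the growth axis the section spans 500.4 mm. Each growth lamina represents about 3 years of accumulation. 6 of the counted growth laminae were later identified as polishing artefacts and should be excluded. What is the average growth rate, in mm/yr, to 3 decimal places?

After corrections the count is 2102 − 6 + 7 = 2103 growth laminae.
2103 growth laminae at 3 years each span 2103 × 3 = 6309 years.
500.4 mm over 6309 years gives 500.4 / 6309 ≈ 0.079 mm/yr.

0.079 mm/yr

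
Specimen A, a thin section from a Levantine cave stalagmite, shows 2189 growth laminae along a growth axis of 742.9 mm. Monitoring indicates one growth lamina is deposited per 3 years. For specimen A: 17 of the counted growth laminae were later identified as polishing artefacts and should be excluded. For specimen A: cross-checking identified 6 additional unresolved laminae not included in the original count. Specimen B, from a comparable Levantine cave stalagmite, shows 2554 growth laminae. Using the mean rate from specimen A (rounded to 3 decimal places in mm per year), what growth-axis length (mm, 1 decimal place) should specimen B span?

873.5 mm

Specimen A: after corrections the count is 2189 − 17 + 6 = 2178 growth laminae.
Specimen A: multiplying by 3 years per growth lamina: 2178 × 3 = 6534 years.
A: Extension rate ≈ 742.9 / 6534 = 0.114 mm/yr.
Specimen B: 2554 growth laminae at 3 years each span 2554 × 3 = 7662 years. For B, 0.114 mm/year × 7662 years = 873.5 mm.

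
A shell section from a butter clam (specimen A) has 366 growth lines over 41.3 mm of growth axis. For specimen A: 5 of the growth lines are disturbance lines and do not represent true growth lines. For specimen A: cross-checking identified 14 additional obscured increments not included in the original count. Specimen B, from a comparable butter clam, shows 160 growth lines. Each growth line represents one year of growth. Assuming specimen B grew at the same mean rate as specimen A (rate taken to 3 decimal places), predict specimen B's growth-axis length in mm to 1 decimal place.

Specimen A: correcting the raw count gives 366 − 5 + 14 = 375 true growth lines.
A: Mean rate = 41.3 mm / 375 years ≈ 0.110 mm/yr.
Length of B = 0.110 × 160 = 17.6 mm.

17.6 mm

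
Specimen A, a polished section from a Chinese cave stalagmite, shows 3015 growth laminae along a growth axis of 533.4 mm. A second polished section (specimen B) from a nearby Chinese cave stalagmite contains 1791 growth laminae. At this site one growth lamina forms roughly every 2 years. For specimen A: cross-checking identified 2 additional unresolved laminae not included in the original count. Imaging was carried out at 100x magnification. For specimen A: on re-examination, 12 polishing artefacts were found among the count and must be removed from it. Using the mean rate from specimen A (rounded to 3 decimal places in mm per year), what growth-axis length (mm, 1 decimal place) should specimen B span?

318.8 mm

Specimen A: adjusted count: 3015 − 12 + 2 = 3005 growth laminae.
Specimen A: 3005 growth laminae at 2 years each span 3005 × 2 = 6010 years.
A: Mean rate = 533.4 mm / 6010 years ≈ 0.089 mm per year.
Specimen B: multiplying by 2 years per growth lamina: 1791 × 2 = 3582 years. For B, 0.089 mm/year × 3582 years = 318.8 mm.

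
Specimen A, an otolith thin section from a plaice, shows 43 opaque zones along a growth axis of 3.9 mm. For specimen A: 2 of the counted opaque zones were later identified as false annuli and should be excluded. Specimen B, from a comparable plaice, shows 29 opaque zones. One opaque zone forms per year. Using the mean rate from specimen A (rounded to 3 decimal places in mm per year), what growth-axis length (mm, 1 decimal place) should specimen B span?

2.8 mm

Specimen A: adjusted count: 43 − 2 = 41 opaque zones.
A: Extension rate ≈ 3.9 / 41 = 0.095 mm per year.
B's length ≈ 0.095 × 29 = 2.8 mm.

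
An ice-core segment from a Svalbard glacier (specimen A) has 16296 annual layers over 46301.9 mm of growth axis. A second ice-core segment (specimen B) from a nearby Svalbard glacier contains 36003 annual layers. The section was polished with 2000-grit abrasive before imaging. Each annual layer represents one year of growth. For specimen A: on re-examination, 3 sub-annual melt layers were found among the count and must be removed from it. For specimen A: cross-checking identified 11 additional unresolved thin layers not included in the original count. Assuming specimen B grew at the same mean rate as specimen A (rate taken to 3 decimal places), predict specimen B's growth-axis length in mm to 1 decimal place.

102248.5 mm

Specimen A: true annual layer count = 16296 − 3 + 11 = 16304.
A: 46301.9 mm over 16304 years gives 46301.9 / 16304 ≈ 2.840 mm/year.
Length of B = 2.840 × 36003 = 102248.5 mm.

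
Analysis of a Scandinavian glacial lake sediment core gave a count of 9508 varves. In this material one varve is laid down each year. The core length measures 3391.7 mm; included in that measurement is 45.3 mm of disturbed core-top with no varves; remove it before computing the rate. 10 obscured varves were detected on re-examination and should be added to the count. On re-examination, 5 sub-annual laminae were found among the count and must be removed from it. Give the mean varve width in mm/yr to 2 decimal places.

0.35 mm/yr

After corrections the count is 9508 − 5 + 10 = 9513 varves.
Removing the 45.3 mm offcut leaves 3391.7 − 45.3 = 3346.4 mm.
3346.4 mm over 9513 years gives 3346.4 / 9513 ≈ 0.35 mm/yr.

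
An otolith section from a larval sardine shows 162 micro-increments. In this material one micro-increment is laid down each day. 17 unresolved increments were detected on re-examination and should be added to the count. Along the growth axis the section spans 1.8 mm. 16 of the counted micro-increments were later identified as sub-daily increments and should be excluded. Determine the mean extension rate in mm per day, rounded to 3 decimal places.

True micro-increment count = 162 − 16 + 17 = 163.
Mean rate = 1.8 mm / 163 days ≈ 0.011 mm per day.

0.011 mm per day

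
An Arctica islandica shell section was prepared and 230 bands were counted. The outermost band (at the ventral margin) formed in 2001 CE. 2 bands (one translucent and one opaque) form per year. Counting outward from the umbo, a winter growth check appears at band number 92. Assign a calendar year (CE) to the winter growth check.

230 − 92 = 138 bands lie beyond the winter growth check toward the ventral margin.
With 2 bands per year, 138 / 2 = 69 years.
The band at the ventral margin is 2001 CE, so the winter growth check dates to 2001 − 69 = 1932 CE.

1932 CE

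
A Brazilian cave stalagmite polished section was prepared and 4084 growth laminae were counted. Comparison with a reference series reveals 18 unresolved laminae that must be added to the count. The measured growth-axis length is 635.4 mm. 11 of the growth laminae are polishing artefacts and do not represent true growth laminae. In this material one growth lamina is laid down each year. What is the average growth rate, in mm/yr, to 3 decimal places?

After corrections the count is 4084 − 11 + 18 = 4091 growth laminae.
635.4 mm over 4091 years gives 635.4 / 4091 ≈ 0.155 mm/yr.

0.155 mm/yr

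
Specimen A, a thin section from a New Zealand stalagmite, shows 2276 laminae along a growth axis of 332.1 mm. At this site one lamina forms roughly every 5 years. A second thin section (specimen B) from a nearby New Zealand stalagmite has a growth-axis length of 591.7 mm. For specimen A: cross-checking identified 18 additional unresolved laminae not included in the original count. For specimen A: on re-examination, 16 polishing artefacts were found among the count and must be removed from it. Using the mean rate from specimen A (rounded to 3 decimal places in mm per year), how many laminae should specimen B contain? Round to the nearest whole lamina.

Specimen A: true lamina count = 2276 − 16 + 18 = 2278.
Specimen A: at 5 years per lamina, 2278 × 5 = 11390 years.
A: Mean rate = 332.1 mm / 11390 years ≈ 0.029 mm/year.
For B, 591.7 / 0.029 = 20403.45 years; at 5 years per lamina that is 20403.45 / 5 ≈ 4081 laminae.

4081 laminae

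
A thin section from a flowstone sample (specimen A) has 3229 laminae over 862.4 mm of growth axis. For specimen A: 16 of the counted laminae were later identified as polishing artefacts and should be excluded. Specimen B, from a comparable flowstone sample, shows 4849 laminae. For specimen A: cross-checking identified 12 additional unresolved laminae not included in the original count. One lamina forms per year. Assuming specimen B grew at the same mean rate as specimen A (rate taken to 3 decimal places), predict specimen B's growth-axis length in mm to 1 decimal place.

1294.7 mm

Specimen A: after corrections the count is 3229 − 16 + 12 = 3225 laminae.
A: Extension rate ≈ 862.4 / 3225 = 0.267 mm/year.
For B, 0.267 mm/year × 4849 years = 1294.7 mm.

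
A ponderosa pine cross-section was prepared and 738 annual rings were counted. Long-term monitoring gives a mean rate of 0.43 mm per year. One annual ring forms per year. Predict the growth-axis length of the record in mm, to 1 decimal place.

317.3 mm

The record spans 738 years at 0.43 mm per year.
Predicted length = 0.43 mm/year × 738 years = 317.3 mm.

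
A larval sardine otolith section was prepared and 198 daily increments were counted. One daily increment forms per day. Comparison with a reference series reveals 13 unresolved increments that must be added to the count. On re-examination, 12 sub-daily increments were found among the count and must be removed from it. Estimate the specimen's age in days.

Correcting the raw count gives 198 − 12 + 13 = 199 true daily increments.
One daily increment per day makes the duration 199 days.

199 days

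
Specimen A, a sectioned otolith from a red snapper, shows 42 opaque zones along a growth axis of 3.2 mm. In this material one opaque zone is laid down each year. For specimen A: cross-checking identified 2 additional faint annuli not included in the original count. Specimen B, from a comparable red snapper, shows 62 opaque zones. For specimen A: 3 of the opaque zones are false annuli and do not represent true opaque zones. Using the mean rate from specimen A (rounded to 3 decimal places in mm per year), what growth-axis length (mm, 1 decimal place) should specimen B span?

Specimen A: correcting the raw count gives 42 − 3 + 2 = 41 true opaque zones.
A: Extension rate ≈ 3.2 / 41 = 0.078 mm/year.
B's length ≈ 0.078 × 62 = 4.8 mm.

4.8 mm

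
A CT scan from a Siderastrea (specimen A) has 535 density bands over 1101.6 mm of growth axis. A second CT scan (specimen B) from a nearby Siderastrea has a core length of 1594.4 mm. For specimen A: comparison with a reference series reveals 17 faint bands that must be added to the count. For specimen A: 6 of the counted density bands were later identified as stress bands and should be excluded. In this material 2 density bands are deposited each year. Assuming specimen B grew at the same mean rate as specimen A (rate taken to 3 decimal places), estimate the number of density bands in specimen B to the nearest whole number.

Specimen A: after corrections the count is 535 − 6 + 17 = 546 density bands.
Specimen A: with 2 density bands per year, 546 / 2 = 273 years.
A: Extension rate ≈ 1101.6 / 273 = 4.035 mm/year.
For B, 1594.4 / 4.035 = 395.14 years; at 2 density bands per year that is 395.14 × 2 ≈ 790 density bands.

790 density bands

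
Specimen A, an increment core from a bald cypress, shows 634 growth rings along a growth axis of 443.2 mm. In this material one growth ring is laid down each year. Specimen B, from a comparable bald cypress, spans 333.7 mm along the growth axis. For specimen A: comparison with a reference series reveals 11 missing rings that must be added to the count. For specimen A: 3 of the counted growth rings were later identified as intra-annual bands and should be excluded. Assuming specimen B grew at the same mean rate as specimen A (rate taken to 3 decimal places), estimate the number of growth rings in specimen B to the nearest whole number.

484 growth rings

Specimen A: true growth ring count = 634 − 3 + 11 = 642.
A: Mean rate = 443.2 mm / 642 years ≈ 0.690 mm/yr.
Specimen B: 333.7 mm / 0.690 mm per year = 483.62 years ≈ 484 growth rings.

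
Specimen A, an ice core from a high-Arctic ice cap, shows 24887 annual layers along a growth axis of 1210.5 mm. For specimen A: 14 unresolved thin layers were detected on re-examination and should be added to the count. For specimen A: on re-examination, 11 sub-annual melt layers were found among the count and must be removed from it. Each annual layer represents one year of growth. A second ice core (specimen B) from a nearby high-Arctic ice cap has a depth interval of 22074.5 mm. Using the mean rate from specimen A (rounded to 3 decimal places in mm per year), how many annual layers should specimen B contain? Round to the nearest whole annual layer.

450500 annual layers

Specimen A: after corrections the count is 24887 − 11 + 14 = 24890 annual layers.
A: Extension rate ≈ 1210.5 / 24890 = 0.049 mm/year.
B spans 22074.5 / 0.049 = 450500.00 years ≈ 450500 annual layers.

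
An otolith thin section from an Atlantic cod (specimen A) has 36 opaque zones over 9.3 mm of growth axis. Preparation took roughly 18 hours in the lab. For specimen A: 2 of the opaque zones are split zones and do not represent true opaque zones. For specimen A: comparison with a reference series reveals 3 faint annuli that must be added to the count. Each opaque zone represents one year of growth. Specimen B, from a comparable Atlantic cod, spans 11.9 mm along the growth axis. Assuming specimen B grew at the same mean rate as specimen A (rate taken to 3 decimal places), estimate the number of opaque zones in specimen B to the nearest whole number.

Specimen A: true opaque zone count = 36 − 2 + 3 = 37.
A: Extension rate ≈ 9.3 / 37 = 0.251 mm/year.
For B, 11.9 / 0.251 = 47.41 years ≈ 47 opaque zones.

47 opaque zones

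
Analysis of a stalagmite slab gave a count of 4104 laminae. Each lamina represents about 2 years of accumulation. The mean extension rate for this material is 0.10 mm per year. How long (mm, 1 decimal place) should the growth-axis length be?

820.8 mm

4104 laminae at 2 years each span 4104 × 2 = 8208 years.
8208 years at 0.10 mm/year gives 0.10 × 8208 = 820.8 mm.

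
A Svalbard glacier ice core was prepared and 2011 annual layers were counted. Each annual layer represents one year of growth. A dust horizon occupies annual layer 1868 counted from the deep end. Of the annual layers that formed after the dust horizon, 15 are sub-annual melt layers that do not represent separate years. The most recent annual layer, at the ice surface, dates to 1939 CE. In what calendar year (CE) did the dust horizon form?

1811 CE

Between annual layer 1868 and the ice surface there are 2011 − 1868 = 143 annual layers.
Removing the 15 false annual layers leaves 143 − 15 = 128 true annual layers beyond the dust horizon.
Counting back 128 years from 1939 CE places the dust horizon in 1939 − 128 = 1811 CE.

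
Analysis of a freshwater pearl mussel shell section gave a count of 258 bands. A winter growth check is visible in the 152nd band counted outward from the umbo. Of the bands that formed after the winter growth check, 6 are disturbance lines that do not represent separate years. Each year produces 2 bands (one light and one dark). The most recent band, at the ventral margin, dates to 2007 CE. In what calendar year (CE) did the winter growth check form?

1957 CE

258 − 152 = 106 bands lie beyond the winter growth check toward the ventral margin.
106 − 6 false = 100 true bands after the winter growth check.
With 2 bands per year, 100 / 2 = 50 years.
2007 − 50 = 1957 CE.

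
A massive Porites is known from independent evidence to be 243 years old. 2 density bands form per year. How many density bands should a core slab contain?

486 density bands

With 2 density bands per year, 243 years would produce 243 × 2 = 486 density bands.
So 486 density bands should be present.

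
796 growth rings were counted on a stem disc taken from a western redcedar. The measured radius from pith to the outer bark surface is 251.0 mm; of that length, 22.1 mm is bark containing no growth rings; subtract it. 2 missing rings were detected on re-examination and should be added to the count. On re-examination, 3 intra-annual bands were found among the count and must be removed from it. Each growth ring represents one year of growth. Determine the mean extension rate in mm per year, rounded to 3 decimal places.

True growth ring count = 796 − 3 + 2 = 795.
The growth record spans 251.0 − 22.1 = 228.9 mm.
228.9 mm over 795 years gives 228.9 / 795 ≈ 0.288 mm per year.

0.288 mm per year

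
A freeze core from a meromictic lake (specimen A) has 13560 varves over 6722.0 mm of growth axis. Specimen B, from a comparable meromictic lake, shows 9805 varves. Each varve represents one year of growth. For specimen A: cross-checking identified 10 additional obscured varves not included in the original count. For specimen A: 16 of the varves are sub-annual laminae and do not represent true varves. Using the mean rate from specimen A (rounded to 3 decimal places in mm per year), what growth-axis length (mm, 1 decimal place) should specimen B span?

4863.3 mm

Specimen A: true varve count = 13560 − 16 + 10 = 13554.
A: Extension rate ≈ 6722.0 / 13554 = 0.496 mm/yr.
Length of B = 0.496 × 9805 = 4863.3 mm.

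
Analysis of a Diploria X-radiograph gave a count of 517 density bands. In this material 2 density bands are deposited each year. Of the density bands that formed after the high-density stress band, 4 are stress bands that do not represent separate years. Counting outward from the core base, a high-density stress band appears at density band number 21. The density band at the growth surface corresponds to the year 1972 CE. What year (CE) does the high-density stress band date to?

1726 CE

Between density band 21 and the growth surface there are 517 − 21 = 496 density bands.
496 − 4 false = 492 true density bands after the high-density stress band.
With 2 density bands per year, 492 / 2 = 246 years.
Counting back 246 years from 1972 CE places the high-density stress band in 1972 − 246 = 1726 CE.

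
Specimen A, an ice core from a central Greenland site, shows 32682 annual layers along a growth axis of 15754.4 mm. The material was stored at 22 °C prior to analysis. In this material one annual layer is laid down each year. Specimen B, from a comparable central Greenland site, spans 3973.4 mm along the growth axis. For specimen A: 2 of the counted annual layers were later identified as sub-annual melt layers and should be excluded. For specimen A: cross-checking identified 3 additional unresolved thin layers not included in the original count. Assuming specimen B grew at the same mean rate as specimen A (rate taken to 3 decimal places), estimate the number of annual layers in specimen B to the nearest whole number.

Specimen A: adjusted count: 32682 − 2 + 3 = 32683 annual layers.
A: 15754.4 mm over 32683 years gives 15754.4 / 32683 ≈ 0.482 mm per year.
B spans 3973.4 / 0.482 = 8243.57 years ≈ 8244 annual layers.

8244 annual layers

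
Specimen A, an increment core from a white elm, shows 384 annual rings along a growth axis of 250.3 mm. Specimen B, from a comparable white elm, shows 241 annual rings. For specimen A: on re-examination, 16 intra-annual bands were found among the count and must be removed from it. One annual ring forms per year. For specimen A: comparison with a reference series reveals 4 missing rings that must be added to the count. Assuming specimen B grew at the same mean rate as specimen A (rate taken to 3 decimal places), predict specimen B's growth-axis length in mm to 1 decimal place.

Specimen A: true annual ring count = 384 − 16 + 4 = 372.
A: Extension rate ≈ 250.3 / 372 = 0.673 mm/yr.
B's length ≈ 0.673 × 241 = 162.2 mm.

162.2 mm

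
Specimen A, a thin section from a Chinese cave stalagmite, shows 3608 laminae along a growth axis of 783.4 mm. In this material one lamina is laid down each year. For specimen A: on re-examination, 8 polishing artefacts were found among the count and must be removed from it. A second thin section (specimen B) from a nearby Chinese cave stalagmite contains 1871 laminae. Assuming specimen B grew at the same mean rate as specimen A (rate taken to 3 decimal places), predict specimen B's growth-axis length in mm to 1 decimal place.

Specimen A: correcting the raw count gives 3608 − 8 = 3600 true laminae.
A: Mean rate = 783.4 mm / 3600 years ≈ 0.218 mm per year.
B's length ≈ 0.218 × 1871 = 407.9 mm.

407.9 mm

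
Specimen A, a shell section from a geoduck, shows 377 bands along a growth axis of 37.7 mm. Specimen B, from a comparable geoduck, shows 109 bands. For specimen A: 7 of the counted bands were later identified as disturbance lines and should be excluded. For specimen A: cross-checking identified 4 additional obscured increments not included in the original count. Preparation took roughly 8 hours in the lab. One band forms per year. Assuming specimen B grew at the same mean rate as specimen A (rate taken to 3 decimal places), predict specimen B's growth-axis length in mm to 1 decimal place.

Specimen A: correcting the raw count gives 377 − 7 + 4 = 374 true bands.
A: Extension rate ≈ 37.7 / 374 = 0.101 mm per year.
Length of B = 0.101 × 109 = 11.0 mm.

11.0 mm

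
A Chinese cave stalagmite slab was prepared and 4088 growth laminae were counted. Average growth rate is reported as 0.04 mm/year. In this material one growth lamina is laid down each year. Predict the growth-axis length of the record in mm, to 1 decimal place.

163.5 mm

The record spans 4088 years at 0.04 mm per year.
Length ≈ 0.04 × 4088 = 163.5 mm.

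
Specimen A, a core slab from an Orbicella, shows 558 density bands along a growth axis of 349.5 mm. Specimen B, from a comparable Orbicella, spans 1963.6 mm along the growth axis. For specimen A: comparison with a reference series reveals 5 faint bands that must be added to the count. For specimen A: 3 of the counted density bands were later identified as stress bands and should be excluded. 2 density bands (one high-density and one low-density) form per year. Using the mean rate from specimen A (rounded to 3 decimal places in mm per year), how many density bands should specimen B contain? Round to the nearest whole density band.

3147 density bands

Specimen A: true density band count = 558 − 3 + 5 = 560.
Specimen A: dividing by 2 density bands per year: 560 / 2 = 280 years.
A: 349.5 mm over 280 years gives 349.5 / 280 ≈ 1.248 mm/yr.
Specimen B: 1963.6 mm / 1.248 mm per year = 1573.40 years; at 2 density bands per year that is 1573.40 × 2 ≈ 3147 density bands.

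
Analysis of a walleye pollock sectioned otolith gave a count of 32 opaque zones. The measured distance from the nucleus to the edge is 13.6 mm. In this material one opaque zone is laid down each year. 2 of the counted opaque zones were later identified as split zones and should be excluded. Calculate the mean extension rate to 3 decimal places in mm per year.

True opaque zone count = 32 − 2 = 30.
Mean rate = 13.6 mm / 30 years ≈ 0.453 mm per year.

0.453 mm per year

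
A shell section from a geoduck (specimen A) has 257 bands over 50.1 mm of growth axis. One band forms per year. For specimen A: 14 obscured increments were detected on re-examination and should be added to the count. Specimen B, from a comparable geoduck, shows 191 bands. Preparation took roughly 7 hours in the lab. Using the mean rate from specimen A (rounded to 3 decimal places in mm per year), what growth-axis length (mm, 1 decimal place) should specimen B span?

Specimen A: true band count = 257 + 14 = 271.
A: 50.1 mm over 271 years gives 50.1 / 271 ≈ 0.185 mm/year.
B's length ≈ 0.185 × 191 = 35.3 mm.

35.3 mm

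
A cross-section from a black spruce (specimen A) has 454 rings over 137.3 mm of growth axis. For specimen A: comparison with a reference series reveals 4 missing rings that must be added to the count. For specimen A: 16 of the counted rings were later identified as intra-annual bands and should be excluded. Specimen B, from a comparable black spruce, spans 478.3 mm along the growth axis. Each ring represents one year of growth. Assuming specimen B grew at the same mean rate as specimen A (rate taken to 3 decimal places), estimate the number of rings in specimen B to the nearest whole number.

1538 rings

Specimen A: correcting the raw count gives 454 − 16 + 4 = 442 true rings.
A: Extension rate ≈ 137.3 / 442 = 0.311 mm/year.
Specimen B: 478.3 mm / 0.311 mm per year = 1537.94 years ≈ 1538 rings.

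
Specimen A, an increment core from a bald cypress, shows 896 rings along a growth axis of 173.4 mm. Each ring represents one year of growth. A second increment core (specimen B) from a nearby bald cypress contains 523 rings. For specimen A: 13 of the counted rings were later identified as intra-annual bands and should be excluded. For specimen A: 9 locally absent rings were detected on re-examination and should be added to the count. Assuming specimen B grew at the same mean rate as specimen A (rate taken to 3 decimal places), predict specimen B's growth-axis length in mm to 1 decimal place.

101.5 mm

Specimen A: adjusted count: 896 − 13 + 9 = 892 rings.
A: Mean rate = 173.4 mm / 892 years ≈ 0.194 mm/year.
For B, 0.194 mm/year × 523 years = 101.5 mm.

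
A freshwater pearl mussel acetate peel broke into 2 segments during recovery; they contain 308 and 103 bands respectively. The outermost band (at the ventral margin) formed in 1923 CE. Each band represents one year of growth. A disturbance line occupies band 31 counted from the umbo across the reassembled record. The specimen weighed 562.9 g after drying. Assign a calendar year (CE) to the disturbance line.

1543 CE

Total bands = 308 + 103 = 411.
Between band 31 and the ventral margin there are 411 − 31 = 380 bands.
The band at the ventral margin is 1923 CE, so the disturbance line dates to 1923 − 380 = 1543 CE.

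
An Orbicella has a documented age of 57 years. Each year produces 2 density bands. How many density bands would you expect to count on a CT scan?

114 density bands

Expected density bands: 57 × 2 = 114.
So 114 density bands should be present.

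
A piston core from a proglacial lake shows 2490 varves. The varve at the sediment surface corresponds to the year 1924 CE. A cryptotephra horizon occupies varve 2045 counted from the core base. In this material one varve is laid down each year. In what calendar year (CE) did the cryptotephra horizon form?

1479 CE

2490 − 2045 = 445 varves lie beyond the cryptotephra horizon toward the sediment surface.
The varve at the sediment surface is 1924 CE, so the cryptotephra horizon dates to 1924 − 445 = 1479 CE.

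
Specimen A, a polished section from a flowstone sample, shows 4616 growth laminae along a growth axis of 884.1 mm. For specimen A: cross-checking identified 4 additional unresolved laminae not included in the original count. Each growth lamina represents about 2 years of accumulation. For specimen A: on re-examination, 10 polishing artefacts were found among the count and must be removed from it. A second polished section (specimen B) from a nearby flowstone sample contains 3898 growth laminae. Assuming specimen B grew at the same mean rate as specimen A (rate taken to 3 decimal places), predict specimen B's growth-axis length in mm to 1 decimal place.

748.4 mm

Specimen A: true growth lamina count = 4616 − 10 + 4 = 4610.
Specimen A: 4610 growth laminae at 2 years each span 4610 × 2 = 9220 years.
A: Extension rate ≈ 884.1 / 9220 = 0.096 mm per year.
Specimen B: at 2 years per growth lamina, 3898 × 2 = 7796 years. B's length ≈ 0.096 × 7796 = 748.4 mm.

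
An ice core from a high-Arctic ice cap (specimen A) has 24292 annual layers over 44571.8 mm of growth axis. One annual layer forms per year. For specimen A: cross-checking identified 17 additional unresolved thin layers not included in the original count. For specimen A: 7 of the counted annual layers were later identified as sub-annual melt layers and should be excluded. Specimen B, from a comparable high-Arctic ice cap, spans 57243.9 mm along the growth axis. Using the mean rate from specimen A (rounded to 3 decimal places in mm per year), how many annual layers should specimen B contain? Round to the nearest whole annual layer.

Specimen A: true annual layer count = 24292 − 7 + 17 = 24302.
A: Extension rate ≈ 44571.8 / 24302 = 1.834 mm/yr.
B spans 57243.9 / 1.834 = 31212.60 years ≈ 31213 annual layers.

31213 annual layers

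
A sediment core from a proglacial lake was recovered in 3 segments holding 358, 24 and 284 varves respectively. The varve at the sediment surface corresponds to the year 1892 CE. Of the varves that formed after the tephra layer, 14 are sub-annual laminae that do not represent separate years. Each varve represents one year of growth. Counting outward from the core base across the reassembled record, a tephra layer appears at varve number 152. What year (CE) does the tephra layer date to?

1392 CE

Total varves = 358 + 24 + 284 = 666.
666 − 152 = 514 varves lie beyond the tephra layer toward the sediment surface.
Removing the 14 false varves leaves 514 − 14 = 500 true varves beyond the tephra layer.
1892 − 500 = 1392 CE.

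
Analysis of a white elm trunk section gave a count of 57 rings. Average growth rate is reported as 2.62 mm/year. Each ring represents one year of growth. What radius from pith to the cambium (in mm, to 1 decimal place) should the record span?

149.3 mm

The record spans 57 years at 2.62 mm per year.
Predicted length = 2.62 mm/year × 57 years = 149.3 mm.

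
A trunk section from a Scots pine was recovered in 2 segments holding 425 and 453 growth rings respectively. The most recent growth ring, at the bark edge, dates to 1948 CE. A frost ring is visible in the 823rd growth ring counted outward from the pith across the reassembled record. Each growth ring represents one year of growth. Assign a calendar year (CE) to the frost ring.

1893 CE

Total growth rings = 425 + 453 = 878.
The frost ring sits at growth ring 823 from the pith, so 878 − 823 = 55 growth rings formed after it.
Counting back 55 years from 1948 CE places the frost ring in 1948 − 55 = 1893 CE.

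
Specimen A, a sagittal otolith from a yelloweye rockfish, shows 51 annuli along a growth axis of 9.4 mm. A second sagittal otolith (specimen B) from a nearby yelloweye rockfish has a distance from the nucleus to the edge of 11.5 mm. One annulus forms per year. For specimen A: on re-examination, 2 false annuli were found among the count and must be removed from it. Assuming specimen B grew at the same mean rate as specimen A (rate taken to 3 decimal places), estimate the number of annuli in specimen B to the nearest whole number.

Specimen A: true annulus count = 51 − 2 = 49.
A: Mean rate = 9.4 mm / 49 years ≈ 0.192 mm/year.
Specimen B: 11.5 mm / 0.192 mm per year = 59.90 years ≈ 60 annuli.

60 annuli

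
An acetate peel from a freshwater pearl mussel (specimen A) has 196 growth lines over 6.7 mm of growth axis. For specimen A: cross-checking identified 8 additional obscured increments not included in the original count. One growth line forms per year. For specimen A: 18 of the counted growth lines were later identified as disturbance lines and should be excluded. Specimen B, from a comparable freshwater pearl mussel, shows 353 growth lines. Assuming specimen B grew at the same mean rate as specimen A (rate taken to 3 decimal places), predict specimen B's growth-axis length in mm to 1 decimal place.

12.7 mm

Specimen A: correcting the raw count gives 196 − 18 + 8 = 186 true growth lines.
A: Mean rate = 6.7 mm / 186 years ≈ 0.036 mm/year.
Length of B = 0.036 × 353 = 12.7 mm.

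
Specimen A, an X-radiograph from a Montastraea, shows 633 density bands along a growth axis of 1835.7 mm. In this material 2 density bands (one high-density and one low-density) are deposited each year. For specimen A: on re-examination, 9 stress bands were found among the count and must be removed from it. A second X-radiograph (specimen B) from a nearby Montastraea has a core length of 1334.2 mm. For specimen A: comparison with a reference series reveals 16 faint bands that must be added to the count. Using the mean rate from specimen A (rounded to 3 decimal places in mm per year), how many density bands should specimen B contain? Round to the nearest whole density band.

465 density bands

Specimen A: after corrections the count is 633 − 9 + 16 = 640 density bands.
Specimen A: dividing by 2 density bands per year: 640 / 2 = 320 years.
A: 1835.7 mm over 320 years gives 1835.7 / 320 ≈ 5.737 mm per year.
Specimen B: 1334.2 mm / 5.737 mm per year = 232.56 years; at 2 density bands per year that is 232.56 × 2 ≈ 465 density bands.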